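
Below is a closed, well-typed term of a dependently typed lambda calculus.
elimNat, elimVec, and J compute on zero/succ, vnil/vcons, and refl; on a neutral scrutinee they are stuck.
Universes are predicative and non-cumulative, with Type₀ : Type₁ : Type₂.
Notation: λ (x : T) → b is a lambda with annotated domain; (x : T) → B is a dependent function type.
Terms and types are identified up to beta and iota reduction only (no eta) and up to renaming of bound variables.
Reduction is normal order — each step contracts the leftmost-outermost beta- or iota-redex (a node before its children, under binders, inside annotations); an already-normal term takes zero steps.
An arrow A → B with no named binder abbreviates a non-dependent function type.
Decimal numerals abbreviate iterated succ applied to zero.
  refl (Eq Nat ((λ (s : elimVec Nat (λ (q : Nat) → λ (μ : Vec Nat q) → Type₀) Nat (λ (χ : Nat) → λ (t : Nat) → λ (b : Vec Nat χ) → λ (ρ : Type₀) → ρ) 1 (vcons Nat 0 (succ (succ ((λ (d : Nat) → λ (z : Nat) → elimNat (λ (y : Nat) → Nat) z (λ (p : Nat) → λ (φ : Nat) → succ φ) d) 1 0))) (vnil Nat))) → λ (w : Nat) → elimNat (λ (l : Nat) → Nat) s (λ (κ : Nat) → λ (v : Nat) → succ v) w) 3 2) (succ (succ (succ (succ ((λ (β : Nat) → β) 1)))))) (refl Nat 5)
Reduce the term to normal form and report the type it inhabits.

normal form:
  refl (Eq Nat 5 5) (refl Nat 5)
the term's type:
  Eq (Eq Nat 5 5) (refl Nat 5) (refl Nat 5)
observation: 10 normal-order steps separate the term from its normal form.


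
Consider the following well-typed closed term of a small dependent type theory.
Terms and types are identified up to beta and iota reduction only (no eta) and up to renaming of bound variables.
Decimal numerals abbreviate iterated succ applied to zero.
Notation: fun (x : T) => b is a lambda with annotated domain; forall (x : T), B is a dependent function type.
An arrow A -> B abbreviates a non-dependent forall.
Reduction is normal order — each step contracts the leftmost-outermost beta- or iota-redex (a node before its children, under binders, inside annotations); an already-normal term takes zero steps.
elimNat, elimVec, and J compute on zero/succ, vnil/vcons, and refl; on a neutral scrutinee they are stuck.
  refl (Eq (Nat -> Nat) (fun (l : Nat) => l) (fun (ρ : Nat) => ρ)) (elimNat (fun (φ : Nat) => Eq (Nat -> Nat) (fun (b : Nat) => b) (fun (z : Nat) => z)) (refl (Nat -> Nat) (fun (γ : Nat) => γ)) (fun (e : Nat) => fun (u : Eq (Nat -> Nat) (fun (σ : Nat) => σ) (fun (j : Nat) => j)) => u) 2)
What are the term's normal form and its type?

resulting normal form:
  refl (Eq (Nat -> Nat) (fun (l : Nat) => l) (fun (ρ : Nat) => ρ)) (refl (Nat -> Nat) (fun (φ : Nat) => φ))
inferred type:
  Eq (Eq (Nat -> Nat) (fun (l : Nat) => l) (fun (ρ : Nat) => ρ)) (refl (Nat -> Nat) (fun (φ : Nat) => φ)) (refl (Nat -> Nat) (fun (b : Nat) => b))
observation: reduction starts at an elimNat iota-redex, and 7 normal-order steps reach the normal form.


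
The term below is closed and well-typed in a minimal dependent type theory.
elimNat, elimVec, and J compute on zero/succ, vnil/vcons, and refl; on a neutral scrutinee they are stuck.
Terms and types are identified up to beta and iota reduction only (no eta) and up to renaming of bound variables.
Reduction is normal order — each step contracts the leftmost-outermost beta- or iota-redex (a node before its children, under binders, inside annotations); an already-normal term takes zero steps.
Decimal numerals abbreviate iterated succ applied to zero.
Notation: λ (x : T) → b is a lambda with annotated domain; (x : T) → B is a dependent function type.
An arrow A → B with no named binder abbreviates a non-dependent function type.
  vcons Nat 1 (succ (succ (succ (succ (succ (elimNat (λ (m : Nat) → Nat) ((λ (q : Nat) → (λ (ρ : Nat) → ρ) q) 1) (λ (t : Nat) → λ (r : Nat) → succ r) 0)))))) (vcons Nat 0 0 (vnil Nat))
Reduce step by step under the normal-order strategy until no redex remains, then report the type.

normal-order reduction sequence:
  vcons Nat 1 (succ (succ (succ (succ (succ (elimNat (λ (m : Nat) → Nat) ((λ (q : Nat) → (λ (ρ : Nat) → ρ) q) 1) (λ (t : Nat) → λ (r : Nat) → succ r) 0)))))) (vcons Nat 0 0 (vnil Nat))
  ~> vcons Nat 1 (succ (succ (succ (succ (succ ((λ (m : Nat) → (λ (q : Nat) → q) m) 1)))))) (vcons Nat 0 0 (vnil Nat))
  ~> vcons Nat 1 (succ (succ (succ (succ (succ ((λ (m : Nat) → m) 1)))))) (vcons Nat 0 0 (vnil Nat))
  ~> vcons Nat 1 6 (vcons Nat 0 0 (vnil Nat))
type:
  Vec Nat 2


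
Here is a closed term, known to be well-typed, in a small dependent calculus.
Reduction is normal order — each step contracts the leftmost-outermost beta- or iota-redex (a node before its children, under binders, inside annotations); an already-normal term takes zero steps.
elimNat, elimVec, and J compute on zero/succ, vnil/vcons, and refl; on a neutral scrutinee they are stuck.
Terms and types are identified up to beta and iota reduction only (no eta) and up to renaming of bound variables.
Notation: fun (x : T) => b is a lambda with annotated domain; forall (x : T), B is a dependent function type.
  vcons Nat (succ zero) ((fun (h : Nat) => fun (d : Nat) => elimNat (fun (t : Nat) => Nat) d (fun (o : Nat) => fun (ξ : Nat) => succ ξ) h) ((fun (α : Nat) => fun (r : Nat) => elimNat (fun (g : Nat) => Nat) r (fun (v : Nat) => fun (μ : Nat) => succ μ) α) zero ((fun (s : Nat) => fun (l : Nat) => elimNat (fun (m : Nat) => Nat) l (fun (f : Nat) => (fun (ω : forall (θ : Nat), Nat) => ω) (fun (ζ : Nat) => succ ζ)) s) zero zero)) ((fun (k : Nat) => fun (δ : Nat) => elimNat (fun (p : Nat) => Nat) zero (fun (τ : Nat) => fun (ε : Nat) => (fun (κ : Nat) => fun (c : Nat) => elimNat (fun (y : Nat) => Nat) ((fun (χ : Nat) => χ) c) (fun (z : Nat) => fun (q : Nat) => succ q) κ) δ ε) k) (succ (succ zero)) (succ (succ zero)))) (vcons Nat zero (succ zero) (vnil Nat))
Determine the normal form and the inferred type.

reduced normal form:
  vcons Nat (succ zero) (succ (succ (succ (succ zero)))) (vcons Nat zero (succ zero) (vnil Nat))
type:
  Vec Nat (succ (succ zero))
observation: normalization takes exactly 38 steps under the normal-order strategy.


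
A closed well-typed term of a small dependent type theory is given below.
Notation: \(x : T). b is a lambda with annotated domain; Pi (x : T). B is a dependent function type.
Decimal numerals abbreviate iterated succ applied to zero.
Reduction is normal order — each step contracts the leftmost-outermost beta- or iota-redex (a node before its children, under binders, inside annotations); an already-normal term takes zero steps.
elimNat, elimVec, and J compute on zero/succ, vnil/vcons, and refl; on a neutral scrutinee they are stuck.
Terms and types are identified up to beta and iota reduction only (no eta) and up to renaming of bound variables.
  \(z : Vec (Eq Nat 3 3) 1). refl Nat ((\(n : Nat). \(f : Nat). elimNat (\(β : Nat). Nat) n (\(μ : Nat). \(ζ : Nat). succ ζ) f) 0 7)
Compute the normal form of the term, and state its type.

reduced normal form:
  \(z : Vec (Eq Nat 3 3) 1). refl Nat 7
type:
  Pi (z : Vec (Eq Nat 3 3) 1). Eq Nat 7 7
observation: 24 normal-order steps normalize the term, beginning with a beta-redex.


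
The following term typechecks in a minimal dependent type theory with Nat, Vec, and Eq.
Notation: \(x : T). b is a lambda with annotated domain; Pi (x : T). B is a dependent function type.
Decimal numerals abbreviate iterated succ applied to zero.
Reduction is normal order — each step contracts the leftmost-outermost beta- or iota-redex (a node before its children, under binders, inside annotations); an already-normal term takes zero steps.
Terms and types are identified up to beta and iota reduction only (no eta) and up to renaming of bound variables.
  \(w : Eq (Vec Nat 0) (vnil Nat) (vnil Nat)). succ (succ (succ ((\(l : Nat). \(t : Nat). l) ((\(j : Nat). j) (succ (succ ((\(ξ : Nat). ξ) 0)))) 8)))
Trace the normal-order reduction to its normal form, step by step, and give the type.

normal-order reduction:
  \(w : Eq (Vec Nat 0) (vnil Nat) (vnil Nat)). succ (succ (succ ((\(l : Nat). \(t : Nat). l) ((\(j : Nat). j) (succ (succ ((\(ξ : Nat). ξ) 0)))) 8)))
  ~> \(w : Eq (Vec Nat 0) (vnil Nat) (vnil Nat)). succ (succ (succ ((\(l : Nat). (\(t : Nat). t) (succ (succ ((\(j : Nat). j) 0)))) 8)))
  ~> \(w : Eq (Vec Nat 0) (vnil Nat) (vnil Nat)). succ (succ (succ ((\(l : Nat). l) (succ (succ ((\(t : Nat). t) 0))))))
  ~> \(w : Eq (Vec Nat 0) (vnil Nat) (vnil Nat)). succ (succ (succ (succ (succ ((\(l : Nat). l) 0)))))
  ~> \(w : Eq (Vec Nat 0) (vnil Nat) (vnil Nat)). 5
inferred type:
  Pi (w : Eq (Vec Nat 0) (vnil Nat) (vnil Nat)). Nat


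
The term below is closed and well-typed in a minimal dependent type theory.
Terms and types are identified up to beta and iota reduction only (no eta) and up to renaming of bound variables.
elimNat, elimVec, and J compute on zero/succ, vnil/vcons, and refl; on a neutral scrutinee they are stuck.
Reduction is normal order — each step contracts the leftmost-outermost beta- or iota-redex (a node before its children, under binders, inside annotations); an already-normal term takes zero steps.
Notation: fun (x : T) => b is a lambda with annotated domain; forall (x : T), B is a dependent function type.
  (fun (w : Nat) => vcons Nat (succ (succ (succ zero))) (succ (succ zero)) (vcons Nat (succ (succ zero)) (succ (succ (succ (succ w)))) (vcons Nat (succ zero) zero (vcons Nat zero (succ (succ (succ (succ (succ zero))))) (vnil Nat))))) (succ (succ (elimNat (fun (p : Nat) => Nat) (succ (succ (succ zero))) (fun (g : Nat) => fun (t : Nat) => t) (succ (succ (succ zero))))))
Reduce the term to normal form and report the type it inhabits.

reduced normal form:
  vcons Nat (succ (succ (succ zero))) (succ (succ zero)) (vcons Nat (succ (succ zero)) (succ (succ (succ (succ (succ (succ (succ (succ (succ zero))))))))) (vcons Nat (succ zero) zero (vcons Nat zero (succ (succ (succ (succ (succ zero))))) (vnil Nat))))
type:
  Vec Nat (succ (succ (succ (succ zero))))


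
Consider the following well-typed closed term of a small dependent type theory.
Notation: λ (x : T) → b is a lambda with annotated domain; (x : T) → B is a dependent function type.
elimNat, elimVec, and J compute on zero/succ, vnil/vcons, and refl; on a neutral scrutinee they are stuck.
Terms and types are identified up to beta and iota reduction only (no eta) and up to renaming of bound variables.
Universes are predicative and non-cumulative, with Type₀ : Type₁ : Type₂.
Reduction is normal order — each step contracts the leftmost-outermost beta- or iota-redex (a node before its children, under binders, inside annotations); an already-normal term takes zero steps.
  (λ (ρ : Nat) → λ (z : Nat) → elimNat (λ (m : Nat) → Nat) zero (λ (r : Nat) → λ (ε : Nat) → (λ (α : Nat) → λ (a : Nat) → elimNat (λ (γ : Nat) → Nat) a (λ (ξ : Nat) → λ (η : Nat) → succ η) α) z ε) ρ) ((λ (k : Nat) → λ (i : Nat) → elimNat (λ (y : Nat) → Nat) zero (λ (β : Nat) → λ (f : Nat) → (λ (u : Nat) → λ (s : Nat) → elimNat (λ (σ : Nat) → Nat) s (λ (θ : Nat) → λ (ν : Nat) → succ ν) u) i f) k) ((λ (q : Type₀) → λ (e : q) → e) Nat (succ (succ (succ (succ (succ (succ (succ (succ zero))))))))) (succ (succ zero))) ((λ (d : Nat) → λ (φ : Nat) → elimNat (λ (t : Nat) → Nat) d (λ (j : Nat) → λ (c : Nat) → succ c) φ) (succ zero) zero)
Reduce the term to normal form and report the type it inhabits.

reduced normal form:
  succ (succ (succ (succ (succ (succ (succ (succ (succ (succ (succ (succ (succ (succ (succ (succ zero)))))))))))))))
inferred type:
  Nat


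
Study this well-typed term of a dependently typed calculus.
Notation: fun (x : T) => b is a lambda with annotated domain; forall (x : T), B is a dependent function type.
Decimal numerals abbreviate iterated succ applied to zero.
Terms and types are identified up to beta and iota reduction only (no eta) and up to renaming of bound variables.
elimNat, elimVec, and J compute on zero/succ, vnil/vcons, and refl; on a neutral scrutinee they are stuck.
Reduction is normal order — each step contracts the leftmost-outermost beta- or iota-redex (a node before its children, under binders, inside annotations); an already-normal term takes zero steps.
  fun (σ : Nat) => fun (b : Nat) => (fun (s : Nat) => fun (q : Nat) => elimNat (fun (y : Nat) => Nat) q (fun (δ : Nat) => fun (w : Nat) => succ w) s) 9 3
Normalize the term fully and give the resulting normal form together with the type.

resulting normal form:
  fun (σ : Nat) => fun (b : Nat) => 12
inferred type:
  forall (σ : Nat), forall (b : Nat), Nat
observation: the leftmost-outermost redex is a beta-redex, and normalization takes 30 steps.


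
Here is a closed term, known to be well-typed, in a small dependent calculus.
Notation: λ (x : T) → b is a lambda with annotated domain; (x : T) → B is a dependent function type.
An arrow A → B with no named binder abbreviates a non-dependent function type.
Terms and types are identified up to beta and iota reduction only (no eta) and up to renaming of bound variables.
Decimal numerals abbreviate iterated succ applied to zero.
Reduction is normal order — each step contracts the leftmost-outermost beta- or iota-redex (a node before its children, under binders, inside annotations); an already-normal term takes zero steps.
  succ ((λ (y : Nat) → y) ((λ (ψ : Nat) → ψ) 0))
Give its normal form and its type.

resulting normal form:
  1
type:
  Nat


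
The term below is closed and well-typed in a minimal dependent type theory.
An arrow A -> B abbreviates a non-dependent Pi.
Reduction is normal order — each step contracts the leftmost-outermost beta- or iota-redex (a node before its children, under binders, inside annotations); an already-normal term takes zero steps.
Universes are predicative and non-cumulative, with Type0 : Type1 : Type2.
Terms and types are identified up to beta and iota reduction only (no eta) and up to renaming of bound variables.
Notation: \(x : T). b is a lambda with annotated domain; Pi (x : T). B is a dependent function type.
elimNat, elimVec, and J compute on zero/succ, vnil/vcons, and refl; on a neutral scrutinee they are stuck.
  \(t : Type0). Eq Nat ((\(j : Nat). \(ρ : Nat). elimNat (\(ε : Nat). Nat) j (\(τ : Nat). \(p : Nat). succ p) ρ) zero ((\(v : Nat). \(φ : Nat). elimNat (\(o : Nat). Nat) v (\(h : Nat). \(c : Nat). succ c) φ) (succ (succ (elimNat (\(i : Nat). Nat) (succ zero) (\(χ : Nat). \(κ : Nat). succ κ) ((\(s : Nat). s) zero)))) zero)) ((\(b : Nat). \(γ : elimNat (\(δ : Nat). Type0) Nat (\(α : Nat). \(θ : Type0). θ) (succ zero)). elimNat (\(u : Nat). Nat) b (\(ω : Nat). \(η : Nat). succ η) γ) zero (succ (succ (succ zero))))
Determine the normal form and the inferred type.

reduced normal form:
  \(t : Type0). Eq Nat (succ (succ (succ zero))) (succ (succ (succ zero)))
inferred type:
  Type0 -> Type0


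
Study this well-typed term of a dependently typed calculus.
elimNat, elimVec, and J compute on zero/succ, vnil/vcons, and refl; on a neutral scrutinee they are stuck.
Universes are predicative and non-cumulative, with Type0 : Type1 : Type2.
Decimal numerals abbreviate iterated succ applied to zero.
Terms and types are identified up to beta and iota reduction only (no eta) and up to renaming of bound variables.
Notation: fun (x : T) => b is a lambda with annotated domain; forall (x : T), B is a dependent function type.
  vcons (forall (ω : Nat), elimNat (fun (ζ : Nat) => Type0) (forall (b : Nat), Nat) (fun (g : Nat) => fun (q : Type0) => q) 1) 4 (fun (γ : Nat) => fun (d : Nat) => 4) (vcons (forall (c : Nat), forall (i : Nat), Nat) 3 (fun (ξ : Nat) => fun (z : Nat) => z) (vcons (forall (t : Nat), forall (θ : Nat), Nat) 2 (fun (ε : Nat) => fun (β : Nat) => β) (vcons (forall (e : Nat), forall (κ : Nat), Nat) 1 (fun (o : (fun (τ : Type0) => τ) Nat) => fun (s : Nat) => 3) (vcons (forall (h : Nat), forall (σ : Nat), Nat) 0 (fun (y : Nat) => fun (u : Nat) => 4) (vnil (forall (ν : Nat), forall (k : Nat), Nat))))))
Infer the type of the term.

type:
  Vec (forall (ω : Nat), forall (ζ : Nat), Nat) 5


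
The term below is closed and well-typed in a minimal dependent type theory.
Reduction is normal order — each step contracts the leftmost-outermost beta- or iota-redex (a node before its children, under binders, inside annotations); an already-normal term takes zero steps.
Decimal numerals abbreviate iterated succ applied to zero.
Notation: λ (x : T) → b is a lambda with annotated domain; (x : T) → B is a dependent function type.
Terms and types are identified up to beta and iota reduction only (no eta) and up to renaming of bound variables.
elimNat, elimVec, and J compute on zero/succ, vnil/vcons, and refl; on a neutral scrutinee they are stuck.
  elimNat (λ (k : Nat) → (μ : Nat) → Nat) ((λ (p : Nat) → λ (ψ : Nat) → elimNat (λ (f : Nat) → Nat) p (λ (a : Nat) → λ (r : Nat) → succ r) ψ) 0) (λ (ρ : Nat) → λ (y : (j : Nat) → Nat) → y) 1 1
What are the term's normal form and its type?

reduced normal form:
  1
the term's type:
  Nat


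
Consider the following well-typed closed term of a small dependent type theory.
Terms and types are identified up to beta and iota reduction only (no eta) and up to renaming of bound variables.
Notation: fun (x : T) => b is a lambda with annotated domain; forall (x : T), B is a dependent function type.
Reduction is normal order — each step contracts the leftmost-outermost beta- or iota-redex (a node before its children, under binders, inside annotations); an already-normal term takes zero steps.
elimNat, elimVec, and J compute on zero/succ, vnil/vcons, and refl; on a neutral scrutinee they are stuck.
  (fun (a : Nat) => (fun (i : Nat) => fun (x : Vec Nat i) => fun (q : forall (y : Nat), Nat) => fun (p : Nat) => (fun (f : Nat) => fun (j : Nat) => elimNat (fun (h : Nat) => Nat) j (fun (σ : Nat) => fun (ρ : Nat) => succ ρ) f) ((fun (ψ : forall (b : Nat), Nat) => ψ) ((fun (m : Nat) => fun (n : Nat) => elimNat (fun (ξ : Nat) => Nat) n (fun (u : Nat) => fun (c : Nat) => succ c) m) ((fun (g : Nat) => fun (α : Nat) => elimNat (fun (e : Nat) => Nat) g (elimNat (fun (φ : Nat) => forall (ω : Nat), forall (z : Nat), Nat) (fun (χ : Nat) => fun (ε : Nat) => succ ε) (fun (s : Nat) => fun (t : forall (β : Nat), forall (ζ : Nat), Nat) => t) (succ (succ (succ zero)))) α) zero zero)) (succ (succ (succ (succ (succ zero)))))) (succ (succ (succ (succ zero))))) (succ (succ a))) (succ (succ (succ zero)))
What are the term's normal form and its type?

reduced normal form:
  fun (a : Vec Nat (succ (succ (succ (succ (succ zero)))))) => fun (i : forall (x : Nat), Nat) => fun (q : Nat) => succ (succ (succ (succ (succ (succ (succ (succ (succ zero))))))))
type:
  forall (a : Vec Nat (succ (succ (succ (succ (succ zero)))))), forall (i : forall (x : Nat), Nat), forall (q : Nat), Nat
observation: reduction starts at a beta-redex, and 27 normal-order steps reach the normal form.


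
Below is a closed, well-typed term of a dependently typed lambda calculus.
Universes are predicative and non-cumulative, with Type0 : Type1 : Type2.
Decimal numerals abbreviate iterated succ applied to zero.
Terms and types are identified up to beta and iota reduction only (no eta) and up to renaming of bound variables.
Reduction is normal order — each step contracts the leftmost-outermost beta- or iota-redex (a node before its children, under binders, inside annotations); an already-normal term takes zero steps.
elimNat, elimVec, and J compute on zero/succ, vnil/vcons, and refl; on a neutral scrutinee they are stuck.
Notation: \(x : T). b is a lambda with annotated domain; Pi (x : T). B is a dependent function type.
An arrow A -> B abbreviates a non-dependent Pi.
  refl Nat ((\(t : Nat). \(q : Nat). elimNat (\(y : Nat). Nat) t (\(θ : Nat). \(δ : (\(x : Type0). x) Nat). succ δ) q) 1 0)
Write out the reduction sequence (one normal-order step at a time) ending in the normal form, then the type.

normal-order reduction:
  refl Nat ((\(t : Nat). \(q : Nat). elimNat (\(y : Nat). Nat) t (\(θ : Nat). \(δ : (\(x : Type0). x) Nat). succ δ) q) 1 0)
  ~> refl Nat ((\(t : Nat). elimNat (\(q : Nat). Nat) 1 (\(y : Nat). \(θ : (\(δ : Type0). δ) Nat). succ θ) t) 0)
  ~> refl Nat (elimNat (\(t : Nat). Nat) 1 (\(q : Nat). \(y : (\(θ : Type0). θ) Nat). succ y) 0)
  ~> refl Nat 1
type:
  Eq Nat 1 1


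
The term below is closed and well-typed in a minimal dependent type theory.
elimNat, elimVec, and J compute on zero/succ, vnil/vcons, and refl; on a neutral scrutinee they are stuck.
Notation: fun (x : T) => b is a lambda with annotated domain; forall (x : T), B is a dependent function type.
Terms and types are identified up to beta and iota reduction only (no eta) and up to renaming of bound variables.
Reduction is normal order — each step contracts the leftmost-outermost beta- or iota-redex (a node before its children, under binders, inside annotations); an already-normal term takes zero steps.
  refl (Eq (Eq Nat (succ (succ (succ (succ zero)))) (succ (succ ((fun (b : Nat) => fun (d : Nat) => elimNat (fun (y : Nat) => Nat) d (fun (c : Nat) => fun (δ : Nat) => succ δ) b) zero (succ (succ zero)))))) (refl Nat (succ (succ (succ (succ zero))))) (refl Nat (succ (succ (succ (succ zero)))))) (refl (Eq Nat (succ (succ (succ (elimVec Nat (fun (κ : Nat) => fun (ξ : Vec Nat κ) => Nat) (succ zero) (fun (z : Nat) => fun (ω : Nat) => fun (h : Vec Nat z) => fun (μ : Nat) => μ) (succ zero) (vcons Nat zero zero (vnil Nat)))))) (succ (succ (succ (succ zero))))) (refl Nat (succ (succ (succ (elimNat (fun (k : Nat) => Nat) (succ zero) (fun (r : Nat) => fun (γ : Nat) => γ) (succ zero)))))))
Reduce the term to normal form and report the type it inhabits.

normal form:
  refl (Eq (Eq Nat (succ (succ (succ (succ zero)))) (succ (succ (succ (succ zero))))) (refl Nat (succ (succ (succ (succ zero))))) (refl Nat (succ (succ (succ (succ zero)))))) (refl (Eq Nat (succ (succ (succ (succ zero)))) (succ (succ (succ (succ zero))))) (refl Nat (succ (succ (succ (succ zero))))))
inferred type:
  Eq (Eq (Eq Nat (succ (succ (succ (succ zero)))) (succ (succ (succ (succ zero))))) (refl Nat (succ (succ (succ (succ zero))))) (refl Nat (succ (succ (succ (succ zero)))))) (refl (Eq Nat (succ (succ (succ (succ zero)))) (succ (succ (succ (succ zero))))) (refl Nat (succ (succ (succ (succ zero)))))) (refl (Eq Nat (succ (succ (succ (succ zero)))) (succ (succ (succ (succ zero))))) (refl Nat (succ (succ (succ (succ zero))))))


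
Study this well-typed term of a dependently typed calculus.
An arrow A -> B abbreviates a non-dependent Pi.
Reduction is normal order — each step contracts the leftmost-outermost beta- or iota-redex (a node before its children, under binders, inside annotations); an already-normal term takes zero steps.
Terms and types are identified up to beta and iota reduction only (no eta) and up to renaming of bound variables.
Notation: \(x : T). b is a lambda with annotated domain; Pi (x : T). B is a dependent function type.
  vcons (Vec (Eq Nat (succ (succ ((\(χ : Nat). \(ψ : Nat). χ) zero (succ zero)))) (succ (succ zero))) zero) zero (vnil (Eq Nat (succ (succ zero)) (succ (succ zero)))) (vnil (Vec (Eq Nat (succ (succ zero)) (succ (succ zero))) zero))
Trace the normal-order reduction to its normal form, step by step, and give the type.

normal-order reduction:
  vcons (Vec (Eq Nat (succ (succ ((\(χ : Nat). \(ψ : Nat). χ) zero (succ zero)))) (succ (succ zero))) zero) zero (vnil (Eq Nat (succ (succ zero)) (succ (succ zero)))) (vnil (Vec (Eq Nat (succ (succ zero)) (succ (succ zero))) zero))
  ~> vcons (Vec (Eq Nat (succ (succ ((\(χ : Nat). zero) (succ zero)))) (succ (succ zero))) zero) zero (vnil (Eq Nat (succ (succ zero)) (succ (succ zero)))) (vnil (Vec (Eq Nat (succ (succ zero)) (succ (succ zero))) zero))
  ~> vcons (Vec (Eq Nat (succ (succ zero)) (succ (succ zero))) zero) zero (vnil (Eq Nat (succ (succ zero)) (succ (succ zero)))) (vnil (Vec (Eq Nat (succ (succ zero)) (succ (succ zero))) zero))
type:
  Vec (Vec (Eq Nat (succ (succ zero)) (succ (succ zero))) zero) (succ zero)


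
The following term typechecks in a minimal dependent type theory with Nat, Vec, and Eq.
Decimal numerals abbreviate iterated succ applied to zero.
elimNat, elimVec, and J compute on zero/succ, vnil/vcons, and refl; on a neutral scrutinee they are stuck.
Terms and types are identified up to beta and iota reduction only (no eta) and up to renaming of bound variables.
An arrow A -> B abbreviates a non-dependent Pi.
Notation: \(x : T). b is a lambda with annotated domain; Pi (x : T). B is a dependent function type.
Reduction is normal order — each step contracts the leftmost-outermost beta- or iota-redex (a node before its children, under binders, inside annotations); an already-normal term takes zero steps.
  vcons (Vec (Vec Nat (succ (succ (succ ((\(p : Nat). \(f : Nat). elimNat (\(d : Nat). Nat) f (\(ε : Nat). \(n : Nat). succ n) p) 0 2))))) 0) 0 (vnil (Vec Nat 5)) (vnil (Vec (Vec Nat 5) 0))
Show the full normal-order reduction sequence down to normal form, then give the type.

reduction (normal order):
  vcons (Vec (Vec Nat (succ (succ (succ ((\(p : Nat). \(f : Nat). elimNat (\(d : Nat). Nat) f (\(ε : Nat). \(n : Nat). succ n) p) 0 2))))) 0) 0 (vnil (Vec Nat 5)) (vnil (Vec (Vec Nat 5) 0))
  ~> vcons (Vec (Vec Nat (succ (succ (succ ((\(p : Nat). elimNat (\(f : Nat). Nat) p (\(d : Nat). \(ε : Nat). succ ε) 0) 2))))) 0) 0 (vnil (Vec Nat 5)) (vnil (Vec (Vec Nat 5) 0))
  ~> vcons (Vec (Vec Nat (succ (succ (succ (elimNat (\(p : Nat). Nat) 2 (\(f : Nat). \(d : Nat). succ d) 0))))) 0) 0 (vnil (Vec Nat 5)) (vnil (Vec (Vec Nat 5) 0))
  ~> vcons (Vec (Vec Nat 5) 0) 0 (vnil (Vec Nat 5)) (vnil (Vec (Vec Nat 5) 0))
type:
  Vec (Vec (Vec Nat 5) 0) 1


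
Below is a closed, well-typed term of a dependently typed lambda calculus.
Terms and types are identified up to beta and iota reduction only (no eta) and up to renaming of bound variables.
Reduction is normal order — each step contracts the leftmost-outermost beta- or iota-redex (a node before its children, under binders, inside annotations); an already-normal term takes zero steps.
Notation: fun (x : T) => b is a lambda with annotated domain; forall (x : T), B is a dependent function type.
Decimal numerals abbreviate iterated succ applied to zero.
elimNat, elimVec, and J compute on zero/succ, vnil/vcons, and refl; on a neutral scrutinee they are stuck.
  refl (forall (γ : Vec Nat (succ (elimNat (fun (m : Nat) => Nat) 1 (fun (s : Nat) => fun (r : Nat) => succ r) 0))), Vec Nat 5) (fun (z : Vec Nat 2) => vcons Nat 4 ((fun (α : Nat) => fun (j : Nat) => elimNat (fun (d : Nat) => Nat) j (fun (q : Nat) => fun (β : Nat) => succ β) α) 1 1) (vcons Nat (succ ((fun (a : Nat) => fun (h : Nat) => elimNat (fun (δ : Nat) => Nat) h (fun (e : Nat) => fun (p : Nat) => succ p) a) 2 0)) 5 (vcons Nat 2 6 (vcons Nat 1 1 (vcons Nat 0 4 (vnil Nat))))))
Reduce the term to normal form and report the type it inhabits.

reduced normal form:
  refl (forall (γ : Vec Nat 2), Vec Nat 5) (fun (m : Vec Nat 2) => vcons Nat 4 2 (vcons Nat 3 5 (vcons Nat 2 6 (vcons Nat 1 1 (vcons Nat 0 4 (vnil Nat))))))
the term's type:
  Eq (forall (γ : Vec Nat 2), Vec Nat 5) (fun (m : Vec Nat 2) => vcons Nat 4 2 (vcons Nat 3 5 (vcons Nat 2 6 (vcons Nat 1 1 (vcons Nat 0 4 (vnil Nat)))))) (fun (s : Vec Nat 2) => vcons Nat 4 2 (vcons Nat 3 5 (vcons Nat 2 6 (vcons Nat 1 1 (vcons Nat 0 4 (vnil Nat))))))


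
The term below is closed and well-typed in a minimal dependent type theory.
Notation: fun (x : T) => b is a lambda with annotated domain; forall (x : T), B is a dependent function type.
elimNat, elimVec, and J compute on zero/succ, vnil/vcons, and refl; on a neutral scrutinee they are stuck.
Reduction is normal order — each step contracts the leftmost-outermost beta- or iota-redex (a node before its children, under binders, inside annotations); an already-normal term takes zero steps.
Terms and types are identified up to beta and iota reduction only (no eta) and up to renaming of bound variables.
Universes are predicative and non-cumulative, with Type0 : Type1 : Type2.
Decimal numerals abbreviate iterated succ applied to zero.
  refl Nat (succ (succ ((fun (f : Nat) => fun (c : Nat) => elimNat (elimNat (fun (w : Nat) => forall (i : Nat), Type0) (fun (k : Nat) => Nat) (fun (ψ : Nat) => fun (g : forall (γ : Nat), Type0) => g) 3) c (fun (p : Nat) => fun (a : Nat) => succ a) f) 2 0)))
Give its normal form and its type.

resulting normal form:
  refl Nat 4
type:
  Eq Nat 4 4
observation: the first redex contracted is a beta-redex; the normal form is reached in 9 normal-order steps.


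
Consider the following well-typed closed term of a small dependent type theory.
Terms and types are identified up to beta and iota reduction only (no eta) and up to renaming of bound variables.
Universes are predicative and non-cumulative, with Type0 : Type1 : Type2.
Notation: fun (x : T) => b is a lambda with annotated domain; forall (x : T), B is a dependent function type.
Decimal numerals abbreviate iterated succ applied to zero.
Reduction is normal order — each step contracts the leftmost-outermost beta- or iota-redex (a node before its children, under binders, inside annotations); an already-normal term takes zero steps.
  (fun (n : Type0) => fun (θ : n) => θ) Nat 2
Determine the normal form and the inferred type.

reduced normal form:
  2
the term's type:
  Nat


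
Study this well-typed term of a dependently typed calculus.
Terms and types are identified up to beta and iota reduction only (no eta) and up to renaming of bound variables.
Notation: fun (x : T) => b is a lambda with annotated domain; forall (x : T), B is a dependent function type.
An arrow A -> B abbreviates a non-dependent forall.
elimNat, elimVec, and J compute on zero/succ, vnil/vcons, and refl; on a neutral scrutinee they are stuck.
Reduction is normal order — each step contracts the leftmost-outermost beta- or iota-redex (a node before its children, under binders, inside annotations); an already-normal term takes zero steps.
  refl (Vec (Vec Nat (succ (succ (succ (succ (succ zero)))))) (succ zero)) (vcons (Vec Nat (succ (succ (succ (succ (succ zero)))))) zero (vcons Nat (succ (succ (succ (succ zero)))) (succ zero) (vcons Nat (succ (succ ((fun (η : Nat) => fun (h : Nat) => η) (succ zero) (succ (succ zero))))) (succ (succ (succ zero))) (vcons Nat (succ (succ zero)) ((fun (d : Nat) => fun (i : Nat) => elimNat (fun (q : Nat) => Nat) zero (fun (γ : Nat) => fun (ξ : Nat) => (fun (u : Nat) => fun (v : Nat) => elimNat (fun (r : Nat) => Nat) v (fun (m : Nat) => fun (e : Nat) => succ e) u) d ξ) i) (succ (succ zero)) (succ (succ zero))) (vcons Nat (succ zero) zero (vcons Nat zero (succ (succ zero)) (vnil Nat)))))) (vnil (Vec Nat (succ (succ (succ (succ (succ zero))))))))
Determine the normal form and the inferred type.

normal form:
  refl (Vec (Vec Nat (succ (succ (succ (succ (succ zero)))))) (succ zero)) (vcons (Vec Nat (succ (succ (succ (succ (succ zero)))))) zero (vcons Nat (succ (succ (succ (succ zero)))) (succ zero) (vcons Nat (succ (succ (succ zero))) (succ (succ (succ zero))) (vcons Nat (succ (succ zero)) (succ (succ (succ (succ zero)))) (vcons Nat (succ zero) zero (vcons Nat zero (succ (succ zero)) (vnil Nat)))))) (vnil (Vec Nat (succ (succ (succ (succ (succ zero))))))))
the term's type:
  Eq (Vec (Vec Nat (succ (succ (succ (succ (succ zero)))))) (succ zero)) (vcons (Vec Nat (succ (succ (succ (succ (succ zero)))))) zero (vcons Nat (succ (succ (succ (succ zero)))) (succ zero) (vcons Nat (succ (succ (succ zero))) (succ (succ (succ zero))) (vcons Nat (succ (succ zero)) (succ (succ (succ (succ zero)))) (vcons Nat (succ zero) zero (vcons Nat zero (succ (succ zero)) (vnil Nat)))))) (vnil (Vec Nat (succ (succ (succ (succ (succ zero)))))))) (vcons (Vec Nat (succ (succ (succ (succ (succ zero)))))) zero (vcons Nat (succ (succ (succ (succ zero)))) (succ zero) (vcons Nat (succ (succ (succ zero))) (succ (succ (succ zero))) (vcons Nat (succ (succ zero)) (succ (succ (succ (succ zero)))) (vcons Nat (succ zero) zero (vcons Nat zero (succ (succ zero)) (vnil Nat)))))) (vnil (Vec Nat (succ (succ (succ (succ (succ zero))))))))


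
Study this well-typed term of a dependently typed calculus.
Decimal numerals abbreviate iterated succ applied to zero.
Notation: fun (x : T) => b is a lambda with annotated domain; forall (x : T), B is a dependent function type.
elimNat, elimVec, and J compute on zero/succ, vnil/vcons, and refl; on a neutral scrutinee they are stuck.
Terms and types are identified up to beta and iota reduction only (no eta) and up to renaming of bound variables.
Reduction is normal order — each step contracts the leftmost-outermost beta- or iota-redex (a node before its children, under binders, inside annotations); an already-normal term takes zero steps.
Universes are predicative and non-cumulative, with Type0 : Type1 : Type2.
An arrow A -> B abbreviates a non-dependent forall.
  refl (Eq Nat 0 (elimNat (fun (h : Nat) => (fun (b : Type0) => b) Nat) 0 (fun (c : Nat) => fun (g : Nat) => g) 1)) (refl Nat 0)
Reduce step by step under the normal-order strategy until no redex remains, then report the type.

normal-order reduction sequence:
  refl (Eq Nat 0 (elimNat (fun (h : Nat) => (fun (b : Type0) => b) Nat) 0 (fun (c : Nat) => fun (g : Nat) => g) 1)) (refl Nat 0)
  ~> refl (Eq Nat 0 ((fun (h : Nat) => fun (b : Nat) => b) 0 (elimNat (fun (c : Nat) => (fun (g : Type0) => g) Nat) 0 (fun (p : Nat) => fun (κ : Nat) => κ) 0))) (refl Nat 0)
  ~> refl (Eq Nat 0 ((fun (h : Nat) => h) (elimNat (fun (b : Nat) => (fun (c : Type0) => c) Nat) 0 (fun (g : Nat) => fun (p : Nat) => p) 0))) (refl Nat 0)
  ~> refl (Eq Nat 0 (elimNat (fun (h : Nat) => (fun (b : Type0) => b) Nat) 0 (fun (c : Nat) => fun (g : Nat) => g) 0)) (refl Nat 0)
  ~> refl (Eq Nat 0 0) (refl Nat 0)
the term's type:
  Eq (Eq Nat 0 0) (refl Nat 0) (refl Nat 0)


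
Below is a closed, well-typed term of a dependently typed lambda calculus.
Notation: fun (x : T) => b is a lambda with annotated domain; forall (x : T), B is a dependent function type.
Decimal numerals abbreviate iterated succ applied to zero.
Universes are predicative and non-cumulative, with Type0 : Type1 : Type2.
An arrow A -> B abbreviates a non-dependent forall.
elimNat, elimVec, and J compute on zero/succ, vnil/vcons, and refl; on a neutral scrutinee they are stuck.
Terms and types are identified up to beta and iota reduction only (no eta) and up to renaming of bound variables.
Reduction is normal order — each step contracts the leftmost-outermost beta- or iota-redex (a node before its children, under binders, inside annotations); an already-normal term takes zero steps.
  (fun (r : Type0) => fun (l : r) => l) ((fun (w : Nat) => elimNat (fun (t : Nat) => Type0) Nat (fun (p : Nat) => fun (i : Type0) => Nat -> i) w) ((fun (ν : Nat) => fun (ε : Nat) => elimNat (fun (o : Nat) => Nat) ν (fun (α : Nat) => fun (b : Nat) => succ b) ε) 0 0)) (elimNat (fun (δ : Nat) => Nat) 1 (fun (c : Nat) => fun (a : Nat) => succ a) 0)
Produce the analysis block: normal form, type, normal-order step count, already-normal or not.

reduced normal form:
  1
inferred type:
  Nat
steps to reach normal form (normal order): 3
started in normal form: no
first redex: a beta-redex


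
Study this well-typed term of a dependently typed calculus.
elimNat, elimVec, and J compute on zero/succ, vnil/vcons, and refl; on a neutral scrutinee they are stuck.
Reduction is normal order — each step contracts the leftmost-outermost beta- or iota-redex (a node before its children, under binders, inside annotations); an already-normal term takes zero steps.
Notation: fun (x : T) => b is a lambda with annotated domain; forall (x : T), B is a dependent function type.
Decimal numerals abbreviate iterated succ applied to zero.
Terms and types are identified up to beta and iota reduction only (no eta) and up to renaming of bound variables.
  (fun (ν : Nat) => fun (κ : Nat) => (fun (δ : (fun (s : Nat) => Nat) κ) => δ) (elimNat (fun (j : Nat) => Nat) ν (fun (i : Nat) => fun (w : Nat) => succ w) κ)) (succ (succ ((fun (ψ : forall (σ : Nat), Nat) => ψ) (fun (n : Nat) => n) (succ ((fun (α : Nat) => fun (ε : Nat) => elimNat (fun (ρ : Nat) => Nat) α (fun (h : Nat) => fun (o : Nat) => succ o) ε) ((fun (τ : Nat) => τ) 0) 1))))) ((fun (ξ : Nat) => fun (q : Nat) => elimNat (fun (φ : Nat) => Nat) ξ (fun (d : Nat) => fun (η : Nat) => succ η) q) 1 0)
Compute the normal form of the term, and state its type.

reduced normal form:
  5
the term's type:
  Nat
observation: reduction starts at a beta-redex, and 19 normal-order steps reach the normal form.


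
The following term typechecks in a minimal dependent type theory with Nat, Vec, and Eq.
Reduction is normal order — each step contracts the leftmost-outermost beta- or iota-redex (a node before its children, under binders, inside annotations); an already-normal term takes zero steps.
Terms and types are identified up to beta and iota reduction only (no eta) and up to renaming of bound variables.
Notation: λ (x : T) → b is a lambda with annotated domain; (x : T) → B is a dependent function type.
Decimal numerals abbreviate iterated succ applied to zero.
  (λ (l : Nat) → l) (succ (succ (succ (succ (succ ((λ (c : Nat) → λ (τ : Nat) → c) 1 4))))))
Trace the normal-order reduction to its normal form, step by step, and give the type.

normal-order reduction:
  (λ (l : Nat) → l) (succ (succ (succ (succ (succ ((λ (c : Nat) → λ (τ : Nat) → c) 1 4))))))
  ~> succ (succ (succ (succ (succ ((λ (l : Nat) → λ (c : Nat) → l) 1 4)))))
  ~> succ (succ (succ (succ (succ ((λ (l : Nat) → 1) 4)))))
  ~> 6
the term's type:
  Nat


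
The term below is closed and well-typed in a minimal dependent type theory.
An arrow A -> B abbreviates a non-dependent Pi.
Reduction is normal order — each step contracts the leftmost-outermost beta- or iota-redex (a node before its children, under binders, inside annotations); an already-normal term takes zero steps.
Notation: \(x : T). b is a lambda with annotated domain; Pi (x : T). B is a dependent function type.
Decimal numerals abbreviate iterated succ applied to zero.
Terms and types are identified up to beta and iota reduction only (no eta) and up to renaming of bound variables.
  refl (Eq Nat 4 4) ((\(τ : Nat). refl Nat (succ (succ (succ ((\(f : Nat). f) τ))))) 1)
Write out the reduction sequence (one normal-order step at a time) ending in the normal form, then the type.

reduction (normal order):
  refl (Eq Nat 4 4) ((\(τ : Nat). refl Nat (succ (succ (succ ((\(f : Nat). f) τ))))) 1)
  ~> refl (Eq Nat 4 4) (refl Nat (succ (succ (succ ((\(τ : Nat). τ) 1)))))
  ~> refl (Eq Nat 4 4) (refl Nat 4)
type:
  Eq (Eq Nat 4 4) (refl Nat 4) (refl Nat 4)


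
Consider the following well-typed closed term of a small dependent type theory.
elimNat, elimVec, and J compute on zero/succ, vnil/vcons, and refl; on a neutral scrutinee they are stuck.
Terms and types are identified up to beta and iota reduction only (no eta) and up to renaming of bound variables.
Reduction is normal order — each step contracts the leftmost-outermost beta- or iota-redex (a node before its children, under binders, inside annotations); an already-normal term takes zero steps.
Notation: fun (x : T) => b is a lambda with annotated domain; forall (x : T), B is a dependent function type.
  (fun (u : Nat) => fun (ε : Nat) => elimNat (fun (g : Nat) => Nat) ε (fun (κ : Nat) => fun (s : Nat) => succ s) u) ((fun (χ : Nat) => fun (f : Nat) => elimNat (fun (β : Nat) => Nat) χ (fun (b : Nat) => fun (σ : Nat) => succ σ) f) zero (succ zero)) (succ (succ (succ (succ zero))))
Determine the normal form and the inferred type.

normal form:
  succ (succ (succ (succ (succ zero))))
inferred type:
  Nat
observation: 12 normal-order steps separate the term from its normal form.


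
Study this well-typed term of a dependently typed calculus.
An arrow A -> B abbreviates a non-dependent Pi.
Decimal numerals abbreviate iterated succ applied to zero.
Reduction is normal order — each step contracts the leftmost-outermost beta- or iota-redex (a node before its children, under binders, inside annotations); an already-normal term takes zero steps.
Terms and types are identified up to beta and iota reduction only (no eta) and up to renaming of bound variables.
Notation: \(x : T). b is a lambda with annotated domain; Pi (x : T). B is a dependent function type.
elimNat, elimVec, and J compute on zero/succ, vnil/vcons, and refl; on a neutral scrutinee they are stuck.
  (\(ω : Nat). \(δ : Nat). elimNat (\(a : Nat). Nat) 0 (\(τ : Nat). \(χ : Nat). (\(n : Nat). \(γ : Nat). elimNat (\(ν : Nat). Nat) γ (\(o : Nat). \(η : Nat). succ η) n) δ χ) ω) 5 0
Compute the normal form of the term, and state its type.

resulting normal form:
  0
the term's type:
  Nat
observation: 33 normal-order steps normalize the term, beginning with a beta-redex.
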